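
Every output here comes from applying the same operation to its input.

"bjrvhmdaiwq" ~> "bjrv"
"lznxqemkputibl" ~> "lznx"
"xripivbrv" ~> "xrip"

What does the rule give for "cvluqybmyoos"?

Rule — keep only the first 4 characters.
For "cvluqybmyoos" the result is "cvlu".

cvlu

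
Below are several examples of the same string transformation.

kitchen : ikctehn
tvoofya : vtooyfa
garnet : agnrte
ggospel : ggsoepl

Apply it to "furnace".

Looking at the pairs, the operation is to swap each adjacent pair of characters (1↔2, 3↔4, ...).
Doing the same to "furnace": "ufnrcae".

ufnrcae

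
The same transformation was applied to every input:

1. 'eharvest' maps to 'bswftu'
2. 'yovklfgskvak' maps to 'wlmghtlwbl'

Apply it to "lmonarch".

What's happening: delete the first 2 characters, then shift every letter 1 place forward in the alphabet (wrapping around).
"lmonarch" → "onarch" → "pobsdi".

pobsdi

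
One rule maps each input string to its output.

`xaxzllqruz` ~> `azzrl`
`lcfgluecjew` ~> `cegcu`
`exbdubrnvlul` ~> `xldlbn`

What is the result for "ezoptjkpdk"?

Each output is the input with this applied: keep every other character starting from the second (positions 2nd, 4th, 6th, ...), then take characters alternately from the front and the back (1st, last, 2nd, 2nd-last, ...).
Applying both steps to "ezoptjkpdk": "zpjpk", then "zkppj".

zkppj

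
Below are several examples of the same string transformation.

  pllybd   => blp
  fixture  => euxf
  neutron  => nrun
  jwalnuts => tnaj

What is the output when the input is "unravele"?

Rule — keep every other character starting from the first (positions 1st, 3rd, 5th, ...), then reverse the string.
"unravele" → "urvl" → "lvru".

lvru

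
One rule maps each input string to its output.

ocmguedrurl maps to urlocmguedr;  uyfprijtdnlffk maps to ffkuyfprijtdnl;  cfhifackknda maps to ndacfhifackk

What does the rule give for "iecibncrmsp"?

mspiecibncr

In each case the input is transformed by: move the last 3 characters to the front (rotate right by 3).
Applying that to "iecibncrmsp" gives "mspiecibncr".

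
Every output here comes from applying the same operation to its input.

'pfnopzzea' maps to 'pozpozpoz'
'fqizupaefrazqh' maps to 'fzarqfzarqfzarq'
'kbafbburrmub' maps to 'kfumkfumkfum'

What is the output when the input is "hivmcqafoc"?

hmachmachmac

Rule — keep one character in every 3, starting at position 1 (positions 1st, 4th, 7th, ...), then write the whole string 3 times in a row.
Applying both steps to "hivmcqafoc": "hmac", then "hmachmachmac".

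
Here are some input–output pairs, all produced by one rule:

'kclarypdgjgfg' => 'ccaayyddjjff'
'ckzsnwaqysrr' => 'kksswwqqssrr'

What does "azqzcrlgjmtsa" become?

zzzzrrggmmss

Each output is the input with this applied: keep every other character starting from the second (positions 2nd, 4th, 6th, ...), then double every character.
On "azqzcrlgjmtsa": the first step gives "zzrgms", and the second then gives "zzzzrrggmmss".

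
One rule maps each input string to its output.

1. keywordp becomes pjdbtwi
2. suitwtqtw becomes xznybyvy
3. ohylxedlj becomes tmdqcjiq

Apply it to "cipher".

hnumj

Rule — delete the last character, then shift every letter 5 places forward in the alphabet (wrapping around).
Applying both steps to "cipher": "ciphe", then "hnumj".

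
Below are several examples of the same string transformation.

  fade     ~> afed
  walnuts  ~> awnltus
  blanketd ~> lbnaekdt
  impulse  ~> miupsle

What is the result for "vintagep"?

ivtngape

In each case the input is transformed by: swap each adjacent pair of characters (1↔2, 3↔4, ...).
On "vintagep" that produces "ivtngape".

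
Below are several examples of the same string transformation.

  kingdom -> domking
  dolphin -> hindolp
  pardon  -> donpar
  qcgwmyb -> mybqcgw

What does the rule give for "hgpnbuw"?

buwhgpn

What's happening: move the last 3 characters to the front (rotate right by 3).
So "hgpnbuw" becomes "buwhgpn".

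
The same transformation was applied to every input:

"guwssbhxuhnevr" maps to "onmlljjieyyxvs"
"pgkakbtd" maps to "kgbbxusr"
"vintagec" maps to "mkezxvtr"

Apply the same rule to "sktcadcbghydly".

Each output is the input with this applied: sort the characters into reverse alphabetical order, then shift every letter 9 places backward in the alphabet (wrapping around).
"sktcadcbghydly" → "yytslkhgddccba" → "ppkjcbyxuuttsr".

ppkjcbyxuuttsr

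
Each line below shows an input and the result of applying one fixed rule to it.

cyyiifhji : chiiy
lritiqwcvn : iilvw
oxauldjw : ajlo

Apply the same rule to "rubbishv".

Rule — keep every other character starting from the first (positions 1st, 3rd, 5th, ...), then sort the characters into alphabetical order.
For "rubbishv", step one produces "rbih"; step two turns that into "bhir".

bhir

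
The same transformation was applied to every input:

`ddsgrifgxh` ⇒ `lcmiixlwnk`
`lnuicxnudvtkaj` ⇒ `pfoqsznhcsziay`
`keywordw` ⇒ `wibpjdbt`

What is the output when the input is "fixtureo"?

Each output is the input with this applied: shift every letter 5 places forward in the alphabet (wrapping around), then move the last 3 characters to the front (rotate right by 3).
"fixtureo" → "kncyzwjt" → "wjtkncyz".

wjtkncyz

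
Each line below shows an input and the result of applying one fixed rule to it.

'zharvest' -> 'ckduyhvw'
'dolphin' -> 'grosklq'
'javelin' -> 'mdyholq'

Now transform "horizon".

Looking at the pairs, the operation is to shift every letter 3 places forward in the alphabet (wrapping around).
Applying that to "horizon" gives "krulcrq".

krulcrq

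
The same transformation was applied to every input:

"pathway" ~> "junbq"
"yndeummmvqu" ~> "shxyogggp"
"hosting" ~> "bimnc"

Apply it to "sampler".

The transformation: delete the last 2 characters, then shift every letter 6 places backward in the alphabet (wrapping around).
Applying both steps to "sampler": "sampl", then "mugjf".

mugjf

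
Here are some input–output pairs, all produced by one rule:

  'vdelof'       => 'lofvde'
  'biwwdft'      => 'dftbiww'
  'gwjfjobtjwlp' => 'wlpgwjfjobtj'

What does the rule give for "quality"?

Looking at the pairs, the operation is to move the last 3 characters to the front (rotate right by 3).
On "quality" that produces "ityqual".

ityqual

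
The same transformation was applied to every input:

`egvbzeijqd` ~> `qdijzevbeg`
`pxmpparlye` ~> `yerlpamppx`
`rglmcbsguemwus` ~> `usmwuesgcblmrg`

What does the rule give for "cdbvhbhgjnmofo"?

The transformation: swap each adjacent pair of characters (1↔2, 3↔4, ...), then reverse the string.
For "cdbvhbhgjnmofo", step one produces "dcvbbhghnjomof"; step two turns that into "fomojnhghbbvcd".

fomojnhghbbvcd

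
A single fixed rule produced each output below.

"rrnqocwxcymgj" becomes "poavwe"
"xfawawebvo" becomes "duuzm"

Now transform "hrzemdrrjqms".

The rule is to shift every letter 2 places backward in the alphabet (wrapping around), then keep every other character starting from the second (positions 2nd, 4th, 6th, ...).
For "hrzemdrrjqms", step one produces "fpxckbpphokq"; step two turns that into "pcbpoq".

pcbpoq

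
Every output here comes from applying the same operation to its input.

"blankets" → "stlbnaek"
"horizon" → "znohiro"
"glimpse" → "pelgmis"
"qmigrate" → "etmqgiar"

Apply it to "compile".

ieocpml

The pattern: swap each adjacent pair of characters (1↔2, 3↔4, ...), then move the last 2 characters to the front (rotate right by 2).
For "compile", step one produces "ocpmlie"; step two turns that into "ieocpml".
(Check on "qmigrate": → "mqgiaret" → "etmqgiar" ✓)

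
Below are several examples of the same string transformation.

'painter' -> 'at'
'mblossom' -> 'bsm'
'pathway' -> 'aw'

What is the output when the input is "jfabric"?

In each case the input is transformed by: keep one character in every 3, starting at position 2 (positions 2nd, 5th, 8th, ...).
On "jfabric" that produces "fr".

fr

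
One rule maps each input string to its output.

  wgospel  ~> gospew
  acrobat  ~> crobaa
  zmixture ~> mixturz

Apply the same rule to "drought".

roughd

What's happening: delete the last character, then move the first character to the end.
"drought" → "drough" → "roughd".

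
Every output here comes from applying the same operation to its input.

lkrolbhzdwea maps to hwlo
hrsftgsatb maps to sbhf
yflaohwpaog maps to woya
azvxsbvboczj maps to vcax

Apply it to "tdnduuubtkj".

The pattern: keep one character in every 3, starting at position 1 (positions 1st, 4th, 7th, ...), then move the last 2 characters to the front (rotate right by 2).
For "tdnduuubtkj", step one produces "tduk"; step two turns that into "uktd".
(Check on "hrsftgsatb": → "hfsb" → "sbhf" ✓)

uktd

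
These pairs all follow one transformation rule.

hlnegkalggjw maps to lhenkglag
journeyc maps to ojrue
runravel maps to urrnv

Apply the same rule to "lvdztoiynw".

The transformation: swap each adjacent pair of characters (1↔2, 3↔4, ...), then delete the last 3 characters.
Applying both steps to "lvdztoiynw": "vlzdotyiwn", then "vlzdoty".

vlzdoty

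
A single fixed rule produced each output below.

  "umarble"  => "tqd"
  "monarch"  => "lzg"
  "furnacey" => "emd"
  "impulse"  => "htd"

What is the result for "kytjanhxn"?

The pattern: shift every letter 1 place backward in the alphabet (wrapping around), then keep one character in every 3, starting at position 1 (positions 1st, 4th, 7th, ...).
"kytjanhxn" → "jxsizmgwm" → "jig".

jig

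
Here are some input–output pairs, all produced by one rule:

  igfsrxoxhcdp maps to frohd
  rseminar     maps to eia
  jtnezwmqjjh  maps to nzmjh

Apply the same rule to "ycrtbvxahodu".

Each output is the input with this applied: delete the first 2 characters, then keep every other character starting from the first (positions 1st, 3rd, 5th, ...).
On "ycrtbvxahodu": the first step gives "rtbvxahodu", and the second then gives "rbxhd".

rbxhd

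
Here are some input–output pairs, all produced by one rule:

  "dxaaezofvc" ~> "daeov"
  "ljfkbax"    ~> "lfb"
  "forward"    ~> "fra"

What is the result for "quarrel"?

The rule is to move the last character to the front, then keep every other character starting from the second (positions 2nd, 4th, 6th, ...).
Doing the same to "quarrel": "qar".

qar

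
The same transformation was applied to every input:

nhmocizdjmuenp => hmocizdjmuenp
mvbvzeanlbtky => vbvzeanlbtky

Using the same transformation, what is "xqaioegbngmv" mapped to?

qaioegbngmv

What's happening: delete the first character.
Applying that to "xqaioegbngmv" gives "qaioegbngmv".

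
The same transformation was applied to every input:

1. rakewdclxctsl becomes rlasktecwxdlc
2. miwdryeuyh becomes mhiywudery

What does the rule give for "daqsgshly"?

dyalqhssg

Looking at the pairs, the operation is to take characters alternately from the front and the back (1st, last, 2nd, 2nd-last, ...).
Applying that to "daqsgshly" gives "dyalqhssg".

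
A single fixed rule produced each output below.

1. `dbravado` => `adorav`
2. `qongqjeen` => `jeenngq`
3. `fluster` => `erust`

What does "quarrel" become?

Looking at the pairs, the operation is to delete the first 2 characters, then move the first 3 characters to the end (rotate left by 3).
Starting from "quarrel": after the first operation, "arrel"; after the second, "elarr".

elarr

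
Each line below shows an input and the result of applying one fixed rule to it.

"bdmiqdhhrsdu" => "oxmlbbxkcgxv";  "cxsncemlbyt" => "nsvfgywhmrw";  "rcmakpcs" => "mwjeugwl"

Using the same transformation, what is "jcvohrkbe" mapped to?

yvelbipwd

Rule — reverse the string, then shift every letter 6 places backward in the alphabet (wrapping around).
"jcvohrkbe" → "yvelbipwd".
(Check on "cxsncemlbyt": → "tyblmecnsxc" → "nsvfgywhmrw" ✓)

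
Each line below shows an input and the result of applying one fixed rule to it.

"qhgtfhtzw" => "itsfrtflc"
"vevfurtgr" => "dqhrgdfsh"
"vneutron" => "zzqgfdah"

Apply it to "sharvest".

ftmdhqee

Each output is the input with this applied: shift every letter 12 places forward in the alphabet (wrapping around), then swap the first and last characters.
Starting from "sharvest": after the first operation, "etmdhqef"; after the second, "ftmdhqee".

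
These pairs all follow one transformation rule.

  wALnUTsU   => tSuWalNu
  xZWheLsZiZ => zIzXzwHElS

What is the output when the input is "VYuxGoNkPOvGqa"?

Rule — flip the case of every letter, then move the last 3 characters to the front (rotate right by 3).
For "VYuxGoNkPOvGqa", step one produces "vyUXgOnKpoVgQA"; step two turns that into "gQAvyUXgOnKpoV".

gQAvyUXgOnKpoV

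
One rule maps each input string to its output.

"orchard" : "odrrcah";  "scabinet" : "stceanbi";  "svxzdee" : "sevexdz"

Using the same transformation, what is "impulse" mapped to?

iemsplu

The transformation: take characters alternately from the front and the back (1st, last, 2nd, 2nd-last, ...).
So "impulse" becomes "iemsplu".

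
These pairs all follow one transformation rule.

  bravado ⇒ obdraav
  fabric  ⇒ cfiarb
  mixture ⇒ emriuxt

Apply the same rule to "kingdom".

Looking at the pairs, the operation is to reverse the string, then take characters alternately from the front and the back (1st, last, 2nd, 2nd-last, ...).
For "kingdom", step one produces "modgnik"; step two turns that into "mkoidng".
(Check on "fabric": → "cirbaf" → "cfiarb" ✓)

mkoidng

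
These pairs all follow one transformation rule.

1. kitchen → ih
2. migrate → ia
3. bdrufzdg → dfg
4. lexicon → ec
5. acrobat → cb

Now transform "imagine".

mi

Looking at the pairs, the operation is to keep one character in every 3, starting at position 2 (positions 2nd, 5th, 8th, ...).
"imagine" → "mi".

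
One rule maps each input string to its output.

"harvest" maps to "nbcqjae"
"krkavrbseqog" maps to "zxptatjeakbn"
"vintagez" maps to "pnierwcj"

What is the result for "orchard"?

What's happening: shift every letter 9 places forward in the alphabet (wrapping around), then move the last 3 characters to the front (rotate right by 3).
Applying that to "orchard" gives "jamxalq".
(Check on "harvest": → "qjaenbc" → "nbcqjae" ✓)

jamxalq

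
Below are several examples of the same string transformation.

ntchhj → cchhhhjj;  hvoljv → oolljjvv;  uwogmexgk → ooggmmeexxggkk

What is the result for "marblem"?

Each output is the input with this applied: delete the first 2 characters, then double every character.
Starting from "marblem": after the first operation, "rblem"; after the second, "rrbblleemm".

rrbblleemm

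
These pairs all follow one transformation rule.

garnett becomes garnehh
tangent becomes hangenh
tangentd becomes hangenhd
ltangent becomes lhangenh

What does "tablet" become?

hableh

What's happening: replace every "t" with "h".
"tablet" → "hableh".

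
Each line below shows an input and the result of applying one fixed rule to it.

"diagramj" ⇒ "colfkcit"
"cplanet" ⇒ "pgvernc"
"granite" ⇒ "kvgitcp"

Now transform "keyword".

Each output is the input with this applied: move the last 3 characters to the front (rotate right by 3), then shift every letter 2 places forward in the alphabet (wrapping around).
"keyword" → "qtfmgay".

qtfmgay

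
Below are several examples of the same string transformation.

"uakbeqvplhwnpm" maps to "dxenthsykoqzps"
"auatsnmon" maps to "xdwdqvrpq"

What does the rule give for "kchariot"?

fndkluwr

The transformation: shift every letter 3 places forward in the alphabet (wrapping around), then swap each adjacent pair of characters (1↔2, 3↔4, ...).
For "kchariot", step one produces "nfkdulrw"; step two turns that into "fndkluwr".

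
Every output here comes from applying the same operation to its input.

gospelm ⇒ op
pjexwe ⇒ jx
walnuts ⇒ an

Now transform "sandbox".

ad

What's happening: keep every other character starting from the second (positions 2nd, 4th, 6th, ...), then delete the last character.
Working it through for "sandbox": intermediate "ado", final "ad".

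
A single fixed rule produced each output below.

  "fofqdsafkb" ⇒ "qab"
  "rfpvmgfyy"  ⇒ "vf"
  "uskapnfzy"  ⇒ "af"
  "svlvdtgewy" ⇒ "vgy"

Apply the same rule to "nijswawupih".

swi

Looking at the pairs, the operation is to delete the first 2 characters, then keep one character in every 3, starting at position 2 (positions 2nd, 5th, 8th, ...).
Starting from "nijswawupih": after the first operation, "jswawupih"; after the second, "swi".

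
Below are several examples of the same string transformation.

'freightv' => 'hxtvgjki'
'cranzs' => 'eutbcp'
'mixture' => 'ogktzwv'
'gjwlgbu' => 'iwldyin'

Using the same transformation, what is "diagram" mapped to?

fokccti

The transformation: take characters alternately from the front and the back (1st, last, 2nd, 2nd-last, ...), then shift every letter 2 places forward in the alphabet (wrapping around).
Starting from "diagram": after the first operation, "dmiaarg"; after the second, "fokccti".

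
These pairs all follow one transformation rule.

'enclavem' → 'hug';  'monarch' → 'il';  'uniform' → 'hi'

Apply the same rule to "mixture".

Rule — keep one character in every 3, starting at position 2 (positions 2nd, 5th, 8th, ...), then shift every letter 6 places backward in the alphabet (wrapping around).
Applying that to "mixture" gives "co".

co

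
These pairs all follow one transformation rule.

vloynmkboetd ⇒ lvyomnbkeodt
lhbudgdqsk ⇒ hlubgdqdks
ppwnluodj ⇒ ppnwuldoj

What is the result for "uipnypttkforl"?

iunppyttfkrol

Looking at the pairs, the operation is to swap each adjacent pair of characters (1↔2, 3↔4, ...).
Applying that to "uipnypttkforl" gives "iunppyttfkrol".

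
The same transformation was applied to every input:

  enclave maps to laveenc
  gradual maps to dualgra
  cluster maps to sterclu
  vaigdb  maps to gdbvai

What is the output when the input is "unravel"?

Each output is the input with this applied: move the first 3 characters to the end (rotate left by 3).
Applying that to "unravel" gives "avelunr".

avelunr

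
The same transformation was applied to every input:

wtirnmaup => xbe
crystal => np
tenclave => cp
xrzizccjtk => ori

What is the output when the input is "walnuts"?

ai

Rule — shift every letter 11 places backward in the alphabet (wrapping around), then keep one character in every 3, starting at position 3 (positions 3rd, 6th, 9th, ...).
For "walnuts", step one produces "lpacjih"; step two turns that into "ai".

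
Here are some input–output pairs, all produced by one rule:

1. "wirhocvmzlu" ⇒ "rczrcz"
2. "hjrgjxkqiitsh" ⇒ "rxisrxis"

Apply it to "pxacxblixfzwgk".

What's happening: keep one character in every 3, starting at position 3 (positions 3rd, 6th, 9th, ...), then write the whole string twice.
Doing the same to "pxacxblixfzwgk": "abxwabxw".
(Check on "wirhocvmzlu": → "rcz" → "rczrcz" ✓)

abxwabxw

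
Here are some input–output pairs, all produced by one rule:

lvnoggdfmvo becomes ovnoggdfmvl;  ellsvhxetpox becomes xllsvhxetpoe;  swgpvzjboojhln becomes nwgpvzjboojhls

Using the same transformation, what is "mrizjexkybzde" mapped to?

The pattern: swap the first and last characters.
Applying that to "mrizjexkybzde" gives "erizjexkybzdm".

erizjexkybzdm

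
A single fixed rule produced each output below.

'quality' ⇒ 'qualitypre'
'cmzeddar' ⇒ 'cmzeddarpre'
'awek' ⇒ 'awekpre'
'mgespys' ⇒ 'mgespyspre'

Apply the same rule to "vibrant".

vibrantpre

Rule — append "pre".
Doing the same to "vibrant": "vibrantpre".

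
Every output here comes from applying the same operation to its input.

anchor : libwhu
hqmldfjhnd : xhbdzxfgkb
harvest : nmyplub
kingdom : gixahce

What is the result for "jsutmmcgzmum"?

Rule — reverse the string, then shift every letter 6 places backward in the alphabet (wrapping around).
Working it through for "jsutmmcgzmum": intermediate "mumzgcmmtusj", final "gogtawggnomd".
(Check on "harvest": → "tsevrah" → "nmyplub" ✓)

gogtawggnomd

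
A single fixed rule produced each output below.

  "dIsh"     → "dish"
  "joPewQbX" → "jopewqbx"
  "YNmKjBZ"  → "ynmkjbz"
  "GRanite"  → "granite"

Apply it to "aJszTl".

ajsztl

The rule is to convert every letter to lowercase.
So "aJszTl" becomes "ajsztl".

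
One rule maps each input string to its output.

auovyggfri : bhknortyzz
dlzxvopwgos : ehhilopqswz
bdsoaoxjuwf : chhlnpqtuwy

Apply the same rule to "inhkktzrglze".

abddegkmssxz

In each case the input is transformed by: shift every letter 7 places backward in the alphabet (wrapping around), then sort the characters into alphabetical order.
Starting from "inhkktzrglze": after the first operation, "bgaddmskzesx"; after the second, "abddegkmssxz".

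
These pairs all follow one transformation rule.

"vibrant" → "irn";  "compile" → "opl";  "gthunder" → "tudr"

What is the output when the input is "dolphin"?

Rule — keep every other character starting from the second (positions 2nd, 4th, 6th, ...).
"dolphin" → "opi".

opi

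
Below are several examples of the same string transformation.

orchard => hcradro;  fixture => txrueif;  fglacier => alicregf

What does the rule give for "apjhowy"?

Looking at the pairs, the operation is to swap each adjacent pair of characters (1↔2, 3↔4, ...), then move the first 2 characters to the end (rotate left by 2).
Applying both steps to "apjhowy": "pahjwoy", then "hjwoypa".

hjwoypa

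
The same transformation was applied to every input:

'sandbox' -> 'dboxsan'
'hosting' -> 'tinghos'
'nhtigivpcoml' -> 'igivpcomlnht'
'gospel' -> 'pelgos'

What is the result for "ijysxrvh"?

sxrvhijy

The pattern: move the first 3 characters to the end (rotate left by 3).
For "ijysxrvh" the result is "sxrvhijy".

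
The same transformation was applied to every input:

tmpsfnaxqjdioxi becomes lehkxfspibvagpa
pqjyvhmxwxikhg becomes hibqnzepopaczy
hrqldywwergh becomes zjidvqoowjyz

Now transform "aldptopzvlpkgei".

In each case the input is transformed by: shift every letter 8 places backward in the alphabet (wrapping around).
So "aldptopzvlpkgei" becomes "sdvhlghrndhcywa".

sdvhlghrndhcywa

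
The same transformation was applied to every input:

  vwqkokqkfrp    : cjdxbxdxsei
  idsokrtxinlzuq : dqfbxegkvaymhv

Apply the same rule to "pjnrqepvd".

Looking at the pairs, the operation is to shift every letter 13 places forward in the alphabet (wrapping around) — i.e. ROT13, then swap the first and last characters.
"pjnrqepvd" → "cwaedrciq" → "qwaedrcic".

qwaedrcic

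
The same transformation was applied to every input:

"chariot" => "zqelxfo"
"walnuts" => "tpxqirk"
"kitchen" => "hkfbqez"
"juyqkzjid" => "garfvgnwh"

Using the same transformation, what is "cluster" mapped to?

zoibrqp

The pattern: take characters alternately from the front and the back (1st, last, 2nd, 2nd-last, ...), then shift every letter 3 places backward in the alphabet (wrapping around).
"cluster" → "zoibrqp".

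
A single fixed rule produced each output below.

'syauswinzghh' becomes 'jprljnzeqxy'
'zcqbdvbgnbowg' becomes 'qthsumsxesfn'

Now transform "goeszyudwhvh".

In each case the input is transformed by: delete the last character, then shift every letter 9 places backward in the alphabet (wrapping around).
For "goeszyudwhvh", step one produces "goeszyudwhv"; step two turns that into "xfvjqplunym".

xfvjqplunym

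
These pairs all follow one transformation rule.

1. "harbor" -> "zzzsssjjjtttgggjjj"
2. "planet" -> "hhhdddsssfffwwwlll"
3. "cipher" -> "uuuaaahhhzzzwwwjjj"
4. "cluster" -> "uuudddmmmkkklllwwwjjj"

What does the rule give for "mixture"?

Rule — shift every letter 8 places backward in the alphabet (wrapping around), then repeat every character 3 times.
Applying both steps to "mixture": "eaplmjw", then "eeeaaappplllmmmjjjwww".

eeeaaappplllmmmjjjwww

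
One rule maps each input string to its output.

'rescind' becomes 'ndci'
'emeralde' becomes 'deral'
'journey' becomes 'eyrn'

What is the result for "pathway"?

The transformation: delete the first 3 characters, then move the last 2 characters to the front (rotate right by 2).
Starting from "pathway": after the first operation, "hway"; after the second, "ayhw".

ayhw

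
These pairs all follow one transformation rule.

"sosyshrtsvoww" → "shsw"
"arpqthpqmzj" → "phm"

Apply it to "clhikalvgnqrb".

hagr

The transformation: keep one character in every 3, starting at position 3 (positions 3rd, 6th, 9th, ...).
So "clhikalvgnqrb" becomes "hagr".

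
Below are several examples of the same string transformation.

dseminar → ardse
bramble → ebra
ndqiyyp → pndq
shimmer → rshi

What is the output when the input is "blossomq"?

Looking at the pairs, the operation is to move the first 3 characters to the end (rotate left by 3), then delete the first 3 characters.
"blossomq" → "ssomqblo" → "mqblo".

mqblo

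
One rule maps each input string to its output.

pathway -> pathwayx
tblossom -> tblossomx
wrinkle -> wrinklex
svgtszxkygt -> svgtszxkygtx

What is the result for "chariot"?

Looking at the pairs, the operation is to append "x".
"chariot" → "chariotx".

chariotx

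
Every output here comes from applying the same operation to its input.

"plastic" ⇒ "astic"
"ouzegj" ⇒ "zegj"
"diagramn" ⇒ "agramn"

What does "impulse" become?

pulse

Looking at the pairs, the operation is to delete the first 2 characters.
So "impulse" becomes "pulse".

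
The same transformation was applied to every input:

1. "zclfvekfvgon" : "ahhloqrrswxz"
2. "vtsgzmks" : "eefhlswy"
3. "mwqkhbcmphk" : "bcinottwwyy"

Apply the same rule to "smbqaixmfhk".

Rule — shift every letter 12 places forward in the alphabet (wrapping around), then sort the characters into alphabetical order.
Applying both steps to "smbqaixmfhk": "eyncmujyrtw", then "cejmnrtuwyy".

cejmnrtuwyy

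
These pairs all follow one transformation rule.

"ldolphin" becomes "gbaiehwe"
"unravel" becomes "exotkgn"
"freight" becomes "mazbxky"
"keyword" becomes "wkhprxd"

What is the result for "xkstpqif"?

Each output is the input with this applied: shift every letter 7 places backward in the alphabet (wrapping around), then reverse the string.
"xkstpqif" → "qdlmijby" → "ybjimldq".
(Check on "keyword": → "dxrphkw" → "wkhprxd" ✓)

ybjimldq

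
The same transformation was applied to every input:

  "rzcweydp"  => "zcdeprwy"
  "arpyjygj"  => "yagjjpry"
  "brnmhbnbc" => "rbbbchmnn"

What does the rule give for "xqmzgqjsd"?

zdgjmqqsx

In each case the input is transformed by: sort the characters into alphabetical order, then move the last character to the front.
On "xqmzgqjsd" that produces "zdgjmqqsx".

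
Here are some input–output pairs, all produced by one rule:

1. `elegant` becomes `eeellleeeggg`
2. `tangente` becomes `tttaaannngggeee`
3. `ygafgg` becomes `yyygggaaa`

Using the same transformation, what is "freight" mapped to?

fffrrreeeiii

Rule — delete the last 3 characters, then repeat every character 3 times.
For "freight", step one produces "frei"; step two turns that into "fffrrreeeiii".
(Check on "ygafgg": → "yga" → "yyygggaaa" ✓)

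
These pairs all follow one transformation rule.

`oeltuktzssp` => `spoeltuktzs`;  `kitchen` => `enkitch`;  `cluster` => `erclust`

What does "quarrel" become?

elquarr

The rule is to move the last 2 characters to the front (rotate right by 2).
For "quarrel" the result is "elquarr".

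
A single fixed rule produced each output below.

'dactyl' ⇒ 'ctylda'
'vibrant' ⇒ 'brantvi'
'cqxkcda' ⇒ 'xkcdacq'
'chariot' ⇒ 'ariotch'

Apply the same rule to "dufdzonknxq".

Rule — move the first 2 characters to the end (rotate left by 2).
Doing the same to "dufdzonknxq": "fdzonknxqdu".

fdzonknxqdu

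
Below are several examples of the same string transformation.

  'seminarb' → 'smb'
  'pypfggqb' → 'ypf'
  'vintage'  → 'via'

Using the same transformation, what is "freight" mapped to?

The transformation: sort the characters into reverse alphabetical order, then keep one character in every 3, starting at position 1 (positions 1st, 4th, 7th, ...).
On "freight" that produces "the".

the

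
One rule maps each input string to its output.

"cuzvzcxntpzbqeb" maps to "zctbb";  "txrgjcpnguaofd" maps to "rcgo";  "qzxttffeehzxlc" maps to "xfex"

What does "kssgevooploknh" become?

svpk

What's happening: keep one character in every 3, starting at position 3 (positions 3rd, 6th, 9th, ...).
So "kssgevooploknh" becomes "svpk".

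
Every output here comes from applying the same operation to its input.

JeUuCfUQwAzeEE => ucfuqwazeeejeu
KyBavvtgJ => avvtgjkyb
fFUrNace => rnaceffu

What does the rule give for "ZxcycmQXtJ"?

The rule is to move the first 3 characters to the end (rotate left by 3), then convert every letter to lowercase.
So "ZxcycmQXtJ" becomes "ycmqxtjzxc".

ycmqxtjzxc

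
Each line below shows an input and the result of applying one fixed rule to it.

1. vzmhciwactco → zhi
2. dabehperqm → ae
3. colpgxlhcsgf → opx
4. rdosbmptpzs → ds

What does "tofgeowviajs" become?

ogo

The rule is to keep every other character starting from the second (positions 2nd, 4th, 6th, ...), then delete the last 3 characters.
For "tofgeowviajs" the result is "ogo".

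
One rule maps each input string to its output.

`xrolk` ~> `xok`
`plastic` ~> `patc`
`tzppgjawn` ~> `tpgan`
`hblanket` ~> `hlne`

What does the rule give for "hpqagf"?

hqg

In each case the input is transformed by: keep every other character starting from the first (positions 1st, 3rd, 5th, ...).
For "hpqagf" the result is "hqg".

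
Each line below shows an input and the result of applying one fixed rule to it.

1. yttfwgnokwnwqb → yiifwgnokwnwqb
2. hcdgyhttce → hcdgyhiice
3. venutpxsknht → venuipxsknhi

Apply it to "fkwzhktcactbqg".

fkwzhkicacibqg

Looking at the pairs, the operation is to replace every "t" with "i".
Doing the same to "fkwzhktcactbqg": "fkwzhkicacibqg".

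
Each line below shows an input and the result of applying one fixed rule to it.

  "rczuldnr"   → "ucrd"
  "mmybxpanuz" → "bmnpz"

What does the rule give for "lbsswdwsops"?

The transformation: keep every other character starting from the second (positions 2nd, 4th, 6th, ...), then swap each adjacent pair of characters (1↔2, 3↔4, ...).
On "lbsswdwsops" that produces "sbsdp".
(Check on "mmybxpanuz": → "mbpnz" → "bmnpz" ✓)

sbsdp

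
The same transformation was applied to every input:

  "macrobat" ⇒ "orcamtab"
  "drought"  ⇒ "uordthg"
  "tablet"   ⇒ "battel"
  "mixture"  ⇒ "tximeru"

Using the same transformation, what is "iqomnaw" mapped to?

moqiwan

Each output is the input with this applied: reverse the string, then move the first 3 characters to the end (rotate left by 3).
Applying both steps to "iqomnaw": "wanmoqi", then "moqiwan".
(Check on "macrobat": → "taborcam" → "orcamtab" ✓)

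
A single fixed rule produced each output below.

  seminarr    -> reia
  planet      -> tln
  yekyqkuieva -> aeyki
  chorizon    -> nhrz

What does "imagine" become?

emg

The transformation: move the last 2 characters to the front (rotate right by 2), then keep every other character starting from the second (positions 2nd, 4th, 6th, ...).
Applying both steps to "imagine": "neimagi", then "emg".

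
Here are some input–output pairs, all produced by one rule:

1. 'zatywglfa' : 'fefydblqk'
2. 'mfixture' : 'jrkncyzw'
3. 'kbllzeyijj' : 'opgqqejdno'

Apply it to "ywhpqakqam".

What's happening: shift every letter 5 places forward in the alphabet (wrapping around), then move the last character to the front.
Starting from "ywhpqakqam": after the first operation, "dbmuvfpvfr"; after the second, "rdbmuvfpvf".

rdbmuvfpvf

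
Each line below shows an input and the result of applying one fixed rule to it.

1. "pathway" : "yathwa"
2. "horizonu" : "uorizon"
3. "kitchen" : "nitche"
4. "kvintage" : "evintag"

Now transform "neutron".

The pattern: delete the first character, then move the last character to the front.
For "neutron", step one produces "eutron"; step two turns that into "neutro".

neutro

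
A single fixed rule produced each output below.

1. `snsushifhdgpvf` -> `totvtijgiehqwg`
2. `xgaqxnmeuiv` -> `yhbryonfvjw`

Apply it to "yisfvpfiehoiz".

The transformation: shift every letter 1 place forward in the alphabet (wrapping around).
On "yisfvpfiehoiz" that produces "zjtgwqgjfipja".

zjtgwqgjfipja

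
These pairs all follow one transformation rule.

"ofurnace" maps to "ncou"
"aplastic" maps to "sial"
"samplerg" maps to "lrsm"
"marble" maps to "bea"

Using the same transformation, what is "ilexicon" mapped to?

What's happening: swap the front and back halves of the string, then keep every other character starting from the first (positions 1st, 3rd, 5th, ...).
Starting from "ilexicon": after the first operation, "iconilex"; after the second, "ioie".

ioie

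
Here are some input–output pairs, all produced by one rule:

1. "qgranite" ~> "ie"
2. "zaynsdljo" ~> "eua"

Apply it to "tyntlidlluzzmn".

Rule — shift every letter 9 places backward in the alphabet (wrapping around), then keep only the vowels.
Applying both steps to "tyntlidlluzzmn": "kpekczucclqqde", then "eue".

eue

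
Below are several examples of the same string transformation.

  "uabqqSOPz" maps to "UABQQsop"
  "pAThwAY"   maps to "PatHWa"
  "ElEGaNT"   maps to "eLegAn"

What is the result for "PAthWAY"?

The transformation: flip the case of every letter, then delete the last character.
Applying both steps to "PAthWAY": "paTHway", then "paTHwa".

paTHwa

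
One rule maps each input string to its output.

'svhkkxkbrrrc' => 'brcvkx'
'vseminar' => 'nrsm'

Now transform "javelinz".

Rule — swap the front and back halves of the string, then keep every other character starting from the second (positions 2nd, 4th, 6th, ...).
Starting from "javelinz": after the first operation, "linzjave"; after the second, "izae".
(Check on "vseminar": → "inarvsem" → "nrsm" ✓)

izae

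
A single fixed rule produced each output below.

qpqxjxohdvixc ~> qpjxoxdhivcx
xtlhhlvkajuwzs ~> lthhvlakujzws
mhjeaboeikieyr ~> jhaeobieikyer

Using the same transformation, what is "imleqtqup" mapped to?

lmqeqtpu

Looking at the pairs, the operation is to delete the first character, then swap each adjacent pair of characters (1↔2, 3↔4, ...).
For "imleqtqup", step one produces "mleqtqup"; step two turns that into "lmqeqtpu".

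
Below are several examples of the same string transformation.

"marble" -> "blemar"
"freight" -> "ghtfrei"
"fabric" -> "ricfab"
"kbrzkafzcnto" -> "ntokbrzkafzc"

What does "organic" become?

The transformation: move the last 3 characters to the front (rotate right by 3).
Applying that to "organic" gives "nicorga".

nicorga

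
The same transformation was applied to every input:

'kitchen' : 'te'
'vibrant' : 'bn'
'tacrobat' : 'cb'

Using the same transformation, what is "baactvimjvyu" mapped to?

The transformation: keep one character in every 3, starting at position 3 (positions 3rd, 6th, 9th, ...).
Applying that to "baactvimjvyu" gives "avju".

avju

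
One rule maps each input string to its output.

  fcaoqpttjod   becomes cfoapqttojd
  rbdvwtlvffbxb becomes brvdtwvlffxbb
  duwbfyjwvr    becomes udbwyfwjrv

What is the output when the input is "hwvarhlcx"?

The transformation: swap each adjacent pair of characters (1↔2, 3↔4, ...).
So "hwvarhlcx" becomes "whavhrclx".

whavhrclx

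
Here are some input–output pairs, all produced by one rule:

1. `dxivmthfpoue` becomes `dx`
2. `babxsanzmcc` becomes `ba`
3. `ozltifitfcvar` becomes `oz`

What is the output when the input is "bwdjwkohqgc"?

Each output is the input with this applied: keep only the first 2 characters.
Applying that to "bwdjwkohqgc" gives "bw".

bw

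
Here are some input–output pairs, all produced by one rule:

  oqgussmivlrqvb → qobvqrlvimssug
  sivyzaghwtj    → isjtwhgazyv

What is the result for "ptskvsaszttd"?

The transformation: reverse the string, then move the last 2 characters to the front (rotate right by 2).
Starting from "ptskvsaszttd": after the first operation, "dttzsasvkstp"; after the second, "tpdttzsasvks".

tpdttzsasvks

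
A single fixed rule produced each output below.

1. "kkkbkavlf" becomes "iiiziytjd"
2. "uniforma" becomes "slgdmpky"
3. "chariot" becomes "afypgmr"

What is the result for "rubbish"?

pszzgqf

What's happening: shift every letter 2 places backward in the alphabet (wrapping around).
So "rubbish" becomes "pszzgqf".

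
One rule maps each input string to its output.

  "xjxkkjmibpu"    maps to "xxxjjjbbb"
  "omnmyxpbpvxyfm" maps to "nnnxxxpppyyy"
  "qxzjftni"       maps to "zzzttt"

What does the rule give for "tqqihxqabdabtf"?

Looking at the pairs, the operation is to keep one character in every 3, starting at position 3 (positions 3rd, 6th, 9th, ...), then repeat every character 3 times.
"tqqihxqabdabtf" → "qxbb" → "qqqxxxbbbbbb".
(Check on "xjxkkjmibpu": → "xjb" → "xxxjjjbbb" ✓)

qqqxxxbbbbbb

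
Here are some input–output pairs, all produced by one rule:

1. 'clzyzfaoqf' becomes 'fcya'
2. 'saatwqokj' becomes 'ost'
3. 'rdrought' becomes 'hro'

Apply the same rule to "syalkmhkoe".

Rule — keep one character in every 3, starting at position 1 (positions 1st, 4th, 7th, ...), then move the last character to the front.
"syalkmhkoe" → "slhe" → "eslh".

eslh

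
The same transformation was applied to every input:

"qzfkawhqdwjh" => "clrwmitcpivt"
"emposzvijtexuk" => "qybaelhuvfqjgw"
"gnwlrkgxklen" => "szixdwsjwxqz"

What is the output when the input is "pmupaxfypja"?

bygbmjrkbvm

Looking at the pairs, the operation is to shift every letter 12 places forward in the alphabet (wrapping around).
Applying that to "pmupaxfypja" gives "bygbmjrkbvm".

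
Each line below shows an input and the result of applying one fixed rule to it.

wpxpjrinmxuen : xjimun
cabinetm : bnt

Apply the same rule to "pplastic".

lsi

Looking at the pairs, the operation is to keep every other character starting from the first (positions 1st, 3rd, 5th, ...), then delete the first character.
Starting from "pplastic": after the first operation, "plsi"; after the second, "lsi".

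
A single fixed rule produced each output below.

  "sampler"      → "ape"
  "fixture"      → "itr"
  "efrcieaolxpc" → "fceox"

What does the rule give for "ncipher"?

cpe

The pattern: delete the last character, then keep every other character starting from the second (positions 2nd, 4th, 6th, ...).
Applying both steps to "ncipher": "nciphe", then "cpe".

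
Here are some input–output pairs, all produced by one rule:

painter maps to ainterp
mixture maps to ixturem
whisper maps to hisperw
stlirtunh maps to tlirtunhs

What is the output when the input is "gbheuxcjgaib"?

The transformation: move the first character to the end.
For "gbheuxcjgaib" the result is "bheuxcjgaibg".

bheuxcjgaibg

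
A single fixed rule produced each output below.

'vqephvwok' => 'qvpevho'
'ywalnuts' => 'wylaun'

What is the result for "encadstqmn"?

neacsdqt

Rule — swap each adjacent pair of characters (1↔2, 3↔4, ...), then delete the last 2 characters.
On "encadstqmn": the first step gives "neacsdqtnm", and the second then gives "neacsdqt".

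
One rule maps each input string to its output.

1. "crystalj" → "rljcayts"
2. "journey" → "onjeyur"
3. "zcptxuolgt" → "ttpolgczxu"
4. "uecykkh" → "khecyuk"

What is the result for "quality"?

qliayut

The rule is to sort the characters into reverse alphabetical order, then move the first 3 characters to the end (rotate left by 3).
Working it through for "quality": intermediate "yutqlia", final "qliayut".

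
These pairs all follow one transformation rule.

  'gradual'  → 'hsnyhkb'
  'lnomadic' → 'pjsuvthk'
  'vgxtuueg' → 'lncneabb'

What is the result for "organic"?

In each case the input is transformed by: move the last 2 characters to the front (rotate right by 2), then shift every letter 7 places forward in the alphabet (wrapping around).
Working it through for "organic": intermediate "icorgan", final "pjvynhu".

pjvynhu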